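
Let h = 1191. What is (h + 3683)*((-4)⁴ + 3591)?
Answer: 18750278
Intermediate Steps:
(h + 3683)*((-4)⁴ + 3591) = (1191 + 3683)*((-4)⁴ + 3591) = 4874*(256 + 3591) = 4874*3847 = 18750278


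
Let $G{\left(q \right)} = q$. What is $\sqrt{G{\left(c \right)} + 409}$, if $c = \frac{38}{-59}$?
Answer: $\frac{3 \sqrt{157943}}{59} \approx 20.208$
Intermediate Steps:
$c = - \frac{38}{59}$ ($c = 38 \left(- \frac{1}{59}\right) = - \frac{38}{59} \approx -0.64407$)
$\sqrt{G{\left(c \right)} + 409} = \sqrt{- \frac{38}{59} + 409} = \sqrt{\frac{24093}{59}} = \frac{3 \sqrt{157943}}{59}$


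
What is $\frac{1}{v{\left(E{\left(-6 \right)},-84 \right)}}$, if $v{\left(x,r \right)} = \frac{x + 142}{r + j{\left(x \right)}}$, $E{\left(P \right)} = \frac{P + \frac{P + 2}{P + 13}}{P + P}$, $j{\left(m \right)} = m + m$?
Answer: $- \frac{3482}{5987} \approx -0.58159$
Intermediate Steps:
$j{\left(m \right)} = 2 m$
$E{\left(P \right)} = \frac{P + \frac{2 + P}{13 + P}}{2 P}$
$v{\left(x,r \right)} = \frac{142 + x}{r + 2 x}$ ($v{\left(x,r \right)} = \frac{x + 142}{r + 2 x} = \frac{142 + x}{r + 2 x}$)
$\frac{1}{v{\left(E{\left(-6 \right)},-84 \right)}} = \frac{1}{\frac{1}{-84 + 2 \frac{2 + \left(-6\right)^{2} + 14 \left(-6\right)}{2 \left(-6\right) \left(13 - 6\right)}} \left(142 + \frac{2 + \left(-6\right)^{2} + 14 \left(-6\right)}{2 \left(-6\right) \left(13 - 6\right)}\right)} = \frac{1}{\frac{1}{-84 + 2 \cdot \frac{1}{2} \left(- \frac{1}{6}\right) \frac{1}{7} \left(2 + 36 - 84\right)} \left(142 + \frac{1}{2} \left(- \frac{1}{6}\right) \frac{1}{7} \left(2 + 36 - 84\right)\right)} = \frac{1}{\frac{1}{-84 + 2 \cdot \frac{1}{2} \left(- \frac{1}{6}\right) \frac{1}{7} \left(-46\right)} \left(142 + \frac{1}{2} \left(- \frac{1}{6}\right) \frac{1}{7} \left(-46\right)\right)} = \frac{1}{\frac{1}{-84 + 2 \cdot \frac{23}{42}} \left(142 + \frac{23}{42}\right)} = \frac{1}{\frac{1}{-84 + \frac{23}{21}} \cdot \frac{5987}{42}} = \frac{1}{\frac{1}{- \frac{1741}{21}} \cdot \frac{5987}{42}} = \frac{1}{\left(- \frac{21}{1741}\right) \frac{5987}{42}} = \frac{1}{- \frac{5987}{3482}} = - \frac{3482}{5987}$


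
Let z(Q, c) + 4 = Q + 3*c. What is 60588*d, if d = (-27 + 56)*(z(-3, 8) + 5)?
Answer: 38655144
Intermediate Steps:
z(Q, c) = -4 + Q + 3*c (z(Q, c) = -4 + (Q + 3*c) = -4 + Q + 3*c)
d = 638 (d = (-27 + 56)*((-4 - 3 + 3*8) + 5) = 29*((-4 - 3 + 24) + 5) = 29*(17 + 5) = 29*22 = 638)
60588*d = 60588*638 = 38655144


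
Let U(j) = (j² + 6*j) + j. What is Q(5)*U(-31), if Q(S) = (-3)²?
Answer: 6696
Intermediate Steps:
Q(S) = 9
U(j) = j² + 7*j
Q(5)*U(-31) = 9*(-31*(7 - 31)) = 9*(-31*(-24)) = 9*744 = 6696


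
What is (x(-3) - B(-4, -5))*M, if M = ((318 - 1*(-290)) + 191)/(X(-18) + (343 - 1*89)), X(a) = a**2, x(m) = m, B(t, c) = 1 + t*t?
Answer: -470/17 ≈ -27.647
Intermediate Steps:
B(t, c) = 1 + t**2
M = 47/34 (M = ((318 - 1*(-290)) + 191)/((-18)**2 + (343 - 1*89)) = ((318 + 290) + 191)/(324 + (343 - 89)) = (608 + 191)/(324 + 254) = 799/578 = 799*(1/578) = 47/34 ≈ 1.3824)
(x(-3) - B(-4, -5))*M = (-3 - (1 + (-4)**2))*(47/34) = (-3 - (1 + 16))*(47/34) = (-3 - 1*17)*(47/34) = (-3 - 17)*(47/34) = -20*47/34 = -470/17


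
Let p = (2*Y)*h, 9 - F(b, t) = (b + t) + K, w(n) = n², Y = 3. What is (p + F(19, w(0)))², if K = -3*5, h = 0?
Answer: 25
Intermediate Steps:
K = -15
F(b, t) = 24 - b - t (F(b, t) = 9 - ((b + t) - 15) = 9 - (-15 + b + t) = 9 + (15 - b - t) = 24 - b - t)
p = 0 (p = (2*3)*0 = 6*0 = 0)
(p + F(19, w(0)))² = (0 + (24 - 1*19 - 1*0²))² = (0 + (24 - 19 - 1*0))² = (0 + (24 - 19 + 0))² = (0 + 5)² = 5² = 25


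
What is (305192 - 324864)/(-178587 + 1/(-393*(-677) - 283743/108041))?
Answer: 565475825375376/5133521310704905 ≈ 0.11015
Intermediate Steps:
(305192 - 324864)/(-178587 + 1/(-393*(-677) - 283743/108041)) = -19672/(-178587 + 1/(266061 - 283743*1/108041)) = -19672/(-178587 + 1/(266061 - 283743/108041)) = -19672/(-178587 + 1/(28745212758/108041)) = -19672/(-178587 + 108041/28745212758) = -19672/(-5133521310704905/28745212758) = -19672*(-28745212758/5133521310704905) = 565475825375376/5133521310704905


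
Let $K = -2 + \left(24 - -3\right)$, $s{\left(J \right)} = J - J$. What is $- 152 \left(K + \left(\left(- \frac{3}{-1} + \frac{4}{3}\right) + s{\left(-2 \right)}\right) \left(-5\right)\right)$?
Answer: $- \frac{1520}{3} \approx -506.67$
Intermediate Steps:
$s{\left(J \right)} = 0$
$K = 25$ ($K = -2 + \left(24 + 3\right) = -2 + 27 = 25$)
$- 152 \left(K + \left(\left(- \frac{3}{-1} + \frac{4}{3}\right) + s{\left(-2 \right)}\right) \left(-5\right)\right) = - 152 \left(25 + \left(\left(- \frac{3}{-1} + \frac{4}{3}\right) + 0\right) \left(-5\right)\right) = - 152 \left(25 + \left(\left(\left(-3\right) \left(-1\right) + 4 \cdot \frac{1}{3}\right) + 0\right) \left(-5\right)\right) = - 152 \left(25 + \left(\left(3 + \frac{4}{3}\right) + 0\right) \left(-5\right)\right) = - 152 \left(25 + \left(\frac{13}{3} + 0\right) \left(-5\right)\right) = - 152 \left(25 + \frac{13}{3} \left(-5\right)\right) = - 152 \left(25 - \frac{65}{3}\right) = \left(-152\right) \frac{10}{3} = - \frac{1520}{3}$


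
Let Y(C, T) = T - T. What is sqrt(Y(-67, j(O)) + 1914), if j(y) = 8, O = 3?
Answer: sqrt(1914) ≈ 43.749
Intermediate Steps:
Y(C, T) = 0
sqrt(Y(-67, j(O)) + 1914) = sqrt(0 + 1914) = sqrt(1914)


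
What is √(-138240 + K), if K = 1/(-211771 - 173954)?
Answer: I*√822714765711429/77145 ≈ 371.81*I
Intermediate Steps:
K = -1/385725 (K = 1/(-385725) = -1/385725 ≈ -2.5925e-6)
√(-138240 + K) = √(-138240 - 1/385725) = √(-53322624001/385725) = I*√822714765711429/77145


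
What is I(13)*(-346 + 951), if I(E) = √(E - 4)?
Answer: 1815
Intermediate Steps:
I(E) = √(-4 + E)
I(13)*(-346 + 951) = √(-4 + 13)*(-346 + 951) = √9*605 = 3*605 = 1815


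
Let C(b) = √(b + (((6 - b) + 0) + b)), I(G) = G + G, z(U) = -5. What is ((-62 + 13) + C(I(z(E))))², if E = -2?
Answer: 2397 - 196*I ≈ 2397.0 - 196.0*I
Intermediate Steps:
I(G) = 2*G
C(b) = √(6 + b) (C(b) = √(b + ((6 - b) + b)) = √(b + 6) = √(6 + b))
((-62 + 13) + C(I(z(E))))² = ((-62 + 13) + √(6 + 2*(-5)))² = (-49 + √(6 - 10))² = (-49 + √(-4))² = (-49 + 2*I)²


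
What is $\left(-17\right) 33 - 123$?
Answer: $-684$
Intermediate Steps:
$\left(-17\right) 33 - 123 = -561 - 123 = -684$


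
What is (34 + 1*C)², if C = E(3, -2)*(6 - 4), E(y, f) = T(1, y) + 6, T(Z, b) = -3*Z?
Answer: 1600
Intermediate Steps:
E(y, f) = 3 (E(y, f) = -3*1 + 6 = -3 + 6 = 3)
C = 6 (C = 3*(6 - 4) = 3*2 = 6)
(34 + 1*C)² = (34 + 1*6)² = (34 + 6)² = 40² = 1600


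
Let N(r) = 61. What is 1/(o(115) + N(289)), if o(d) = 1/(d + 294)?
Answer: 409/24950 ≈ 0.016393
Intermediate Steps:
o(d) = 1/(294 + d)
1/(o(115) + N(289)) = 1/(1/(294 + 115) + 61) = 1/(1/409 + 61) = 1/(24950/409) = 409/24950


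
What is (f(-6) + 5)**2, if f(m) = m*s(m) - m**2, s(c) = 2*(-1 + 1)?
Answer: 961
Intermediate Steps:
s(c) = 0 (s(c) = 2*0 = 0)
f(m) = -m**2 (f(m) = m*0 - m**2 = 0 - m**2 = -m**2)
(f(-6) + 5)**2 = (-1*(-6)**2 + 5)**2 = (-1*36 + 5)**2 = (-36 + 5)**2 = (-31)**2 = 961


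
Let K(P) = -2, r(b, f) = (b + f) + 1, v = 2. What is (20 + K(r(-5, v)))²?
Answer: 324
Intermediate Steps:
r(b, f) = 1 + b + f
(20 + K(r(-5, v)))² = (20 - 2)² = 18² = 324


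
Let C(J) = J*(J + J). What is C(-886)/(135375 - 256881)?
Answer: -784996/60753 ≈ -12.921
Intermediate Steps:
C(J) = 2*J² (C(J) = J*(2*J) = 2*J²)
C(-886)/(135375 - 256881) = (2*(-886)²)/(135375 - 256881) = (2*784996)/(-121506) = 1569992*(-1/121506) = -784996/60753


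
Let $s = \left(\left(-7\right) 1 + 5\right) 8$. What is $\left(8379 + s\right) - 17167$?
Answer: $-8804$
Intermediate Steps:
$s = -16$ ($s = \left(-7 + 5\right) 8 = \left(-2\right) 8 = -16$)
$\left(8379 + s\right) - 17167 = \left(8379 - 16\right) - 17167 = 8363 - 17167 = -8804$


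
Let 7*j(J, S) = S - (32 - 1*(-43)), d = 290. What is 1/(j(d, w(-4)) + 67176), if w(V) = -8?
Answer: 7/470149 ≈ 1.4889e-5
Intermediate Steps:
j(J, S) = -75/7 + S/7 (j(J, S) = (S - (32 - 1*(-43)))/7 = (S - (32 + 43))/7 = (S - 1*75)/7 = (S - 75)/7 = (-75 + S)/7 = -75/7 + S/7)
1/(j(d, w(-4)) + 67176) = 1/((-75/7 + (1/7)*(-8)) + 67176) = 1/((-75/7 - 8/7) + 67176) = 1/(-83/7 + 67176) = 1/(470149/7) = 7/470149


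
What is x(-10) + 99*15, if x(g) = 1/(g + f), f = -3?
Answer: 19304/13 ≈ 1484.9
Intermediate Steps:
x(g) = 1/(-3 + g) (x(g) = 1/(g - 3) = 1/(-3 + g))
x(-10) + 99*15 = 1/(-3 - 10) + 99*15 = 1/(-13) + 1485 = -1/13 + 1485 = 19304/13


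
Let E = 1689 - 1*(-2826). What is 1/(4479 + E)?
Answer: 1/8994 ≈ 0.00011119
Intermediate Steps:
E = 4515 (E = 1689 + 2826 = 4515)
1/(4479 + E) = 1/(4479 + 4515) = 1/8994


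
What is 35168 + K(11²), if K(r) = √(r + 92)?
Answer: 35168 + √213 ≈ 35183.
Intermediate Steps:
K(r) = √(92 + r)
35168 + K(11²) = 35168 + √(92 + 11²) = 35168 + √(92 + 121) = 35168 + √213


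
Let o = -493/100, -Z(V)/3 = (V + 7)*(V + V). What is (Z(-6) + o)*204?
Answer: 158457/25 ≈ 6338.3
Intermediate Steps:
Z(V) = -6*V*(7 + V) (Z(V) = -3*(V + 7)*(V + V) = -3*(7 + V)*2*V = -6*V*(7 + V))
o = -493/100 (o = -493*1/100 = -493/100 ≈ -4.9300)
(Z(-6) + o)*204 = (-6*(-6)*(7 - 6) - 493/100)*204 = (-6*(-6)*1 - 493/100)*204 = (36 - 493/100)*204 = (3107/100)*204 = 158457/25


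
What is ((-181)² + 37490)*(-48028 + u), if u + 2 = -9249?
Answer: -4023907029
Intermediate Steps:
u = -9251 (u = -2 - 9249 = -9251)
((-181)² + 37490)*(-48028 + u) = ((-181)² + 37490)*(-48028 - 9251) = (32761 + 37490)*(-57279) = 70251*(-57279) = -4023907029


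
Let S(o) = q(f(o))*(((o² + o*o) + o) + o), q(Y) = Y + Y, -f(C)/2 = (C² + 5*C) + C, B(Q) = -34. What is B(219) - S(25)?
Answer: 4029966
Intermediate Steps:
f(C) = -12*C - 2*C² (f(C) = -2*((C² + 5*C) + C) = -2*(C² + 6*C) = -12*C - 2*C²)
q(Y) = 2*Y
S(o) = -4*o*(6 + o)*(2*o + 2*o²) (S(o) = (2*(-2*o*(6 + o)))*(((o² + o*o) + o) + o) = (-4*o*(6 + o))*(((o² + o²) + o) + o) = (-4*o*(6 + o))*((2*o² + o) + o) = (-4*o*(6 + o))*((o + 2*o²) + o) = (-4*o*(6 + o))*(2*o + 2*o²) = -4*o*(6 + o)*(2*o + 2*o²))
B(219) - S(25) = -34 - (-8)*25²*(1 + 25)*(6 + 25) = -34 - (-8)*625*26*31 = -34 - 1*(-4030000) = -34 + 4030000 = 4029966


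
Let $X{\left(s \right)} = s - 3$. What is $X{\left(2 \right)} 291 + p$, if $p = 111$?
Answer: $-180$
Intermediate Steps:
$X{\left(s \right)} = -3 + s$
$X{\left(2 \right)} 291 + p = \left(-3 + 2\right) 291 + 111 = \left(-1\right) 291 + 111 = -291 + 111 = -180$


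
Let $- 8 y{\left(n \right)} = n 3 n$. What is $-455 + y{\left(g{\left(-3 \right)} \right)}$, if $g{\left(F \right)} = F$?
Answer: $- \frac{3667}{8} \approx -458.38$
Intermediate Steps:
$y{\left(n \right)} = - \frac{3 n^{2}}{8}$ ($y{\left(n \right)} = - \frac{n 3 n}{8} = - \frac{3 n n}{8} = - \frac{3 n^{2}}{8}$)
$-455 + y{\left(g{\left(-3 \right)} \right)} = -455 - \frac{3 \left(-3\right)^{2}}{8} = -455 - \frac{27}{8} = - \frac{3667}{8}$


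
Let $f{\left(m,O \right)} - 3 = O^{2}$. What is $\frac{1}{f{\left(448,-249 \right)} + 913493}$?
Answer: $\frac{1}{975497} \approx 1.0251 \cdot 10^{-6}$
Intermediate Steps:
$f{\left(m,O \right)} = 3 + O^{2}$
$\frac{1}{f{\left(448,-249 \right)} + 913493} = \frac{1}{\left(3 + \left(-249\right)^{2}\right) + 913493} = \frac{1}{\left(3 + 62001\right) + 913493} = \frac{1}{62004 + 913493} = \frac{1}{975497}$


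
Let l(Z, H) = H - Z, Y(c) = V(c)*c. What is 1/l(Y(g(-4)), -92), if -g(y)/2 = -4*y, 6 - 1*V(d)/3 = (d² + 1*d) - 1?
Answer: -1/94652 ≈ -1.0565e-5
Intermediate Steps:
V(d) = 21 - 3*d - 3*d² (V(d) = 18 - 3*((d² + 1*d) - 1) = 18 - 3*((d² + d) - 1) = 18 - 3*((d + d²) - 1) = 18 - 3*(-1 + d + d²) = 18 + (3 - 3*d - 3*d²) = 21 - 3*d - 3*d²)
g(y) = 8*y (g(y) = -(-8)*y = 8*y)
Y(c) = c*(21 - 3*c - 3*c²) (Y(c) = (21 - 3*c - 3*c²)*c = c*(21 - 3*c - 3*c²))
1/l(Y(g(-4)), -92) = 1/(-92 - 3*8*(-4)*(7 - 8*(-4) - (8*(-4))²)) = 1/(-92 - 3*(-32)*(7 - 1*(-32) - 1*(-32)²)) = 1/(-92 - 3*(-32)*(7 + 32 - 1*1024)) = 1/(-92 - 3*(-32)*(7 + 32 - 1024)) = 1/(-92 - 3*(-32)*(-985)) = 1/(-92 - 1*94560) = 1/(-92 - 94560) = 1/(-94652) = -1/94652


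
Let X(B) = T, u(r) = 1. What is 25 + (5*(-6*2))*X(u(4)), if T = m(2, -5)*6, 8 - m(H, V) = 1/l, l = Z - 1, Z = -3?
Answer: -2945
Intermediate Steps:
l = -4 (l = -3 - 1 = -4)
m(H, V) = 33/4 (m(H, V) = 8 - 1/(-4) = 8 - 1*(-¼) = 8 + ¼ = 33/4)
T = 99/2 (T = (33/4)*6 = 99/2 ≈ 49.500)
X(B) = 99/2
25 + (5*(-6*2))*X(u(4)) = 25 + (5*(-6*2))*(99/2) = 25 + (5*(-12))*(99/2) = 25 - 60*99/2 = 25 - 2970 = -2945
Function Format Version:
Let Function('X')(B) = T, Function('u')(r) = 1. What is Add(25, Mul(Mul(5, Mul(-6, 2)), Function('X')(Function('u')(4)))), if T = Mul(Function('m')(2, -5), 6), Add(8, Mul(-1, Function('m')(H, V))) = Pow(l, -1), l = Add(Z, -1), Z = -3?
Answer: -2945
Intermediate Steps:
l = -4 (l = Add(-3, -1) = -4)
Function('m')(H, V) = Rational(33, 4) (Function('m')(H, V) = Add(8, Mul(-1, Pow(-4, -1))) = Add(8, Mul(-1, Rational(-1, 4))) = Add(8, Rational(1, 4)) = Rational(33, 4))
T = Rational(99, 2) (T = Mul(Rational(33, 4), 6) = Rational(99, 2) ≈ 49.500)
Function('X')(B) = Rational(99, 2)
Add(25, Mul(Mul(5, Mul(-6, 2)), Function('X')(Function('u')(4)))) = Add(25, Mul(Mul(5, Mul(-6, 2)), Rational(99, 2))) = Add(25, Mul(Mul(5, -12), Rational(99, 2))) = Add(25, Mul(-60, Rational(99, 2))) = Add(25, -2970) = -2945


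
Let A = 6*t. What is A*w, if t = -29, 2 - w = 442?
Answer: 76560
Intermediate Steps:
w = -440 (w = 2 - 1*442 = 2 - 442 = -440)
A = -174 (A = 6*(-29) = -174)
A*w = -174*(-440) = 76560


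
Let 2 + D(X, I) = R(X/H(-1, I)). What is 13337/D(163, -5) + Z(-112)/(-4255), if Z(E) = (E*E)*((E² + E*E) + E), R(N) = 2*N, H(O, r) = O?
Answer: -102818802567/1395640 ≈ -73671.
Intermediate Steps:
D(X, I) = -2 - 2*X (D(X, I) = -2 + 2*(X/(-1)) = -2 + 2*(X*(-1)) = -2 + 2*(-X) = -2 - 2*X)
Z(E) = E²*(E + 2*E²) (Z(E) = E²*((E² + E²) + E) = E²*(2*E² + E) = E²*(E + 2*E²))
13337/D(163, -5) + Z(-112)/(-4255) = 13337/(-2 - 2*163) + ((-112)³*(1 + 2*(-112)))/(-4255) = 13337/(-2 - 326) - 1404928*(1 - 224)*(-1/4255) = 13337/(-328) - 1404928*(-223)*(-1/4255) = 13337*(-1/328) + 313298944*(-1/4255) = -13337/328 - 313298944/4255 = -102818802567/1395640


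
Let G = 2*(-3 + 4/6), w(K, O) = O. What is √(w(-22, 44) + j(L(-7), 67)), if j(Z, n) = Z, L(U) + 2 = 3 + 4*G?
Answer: √237/3 ≈ 5.1316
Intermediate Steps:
G = -14/3 (G = 2*(-3 + 4*(⅙)) = 2*(-3 + ⅔) = 2*(-7/3) = -14/3 ≈ -4.6667)
L(U) = -53/3 (L(U) = -2 + (3 + 4*(-14/3)) = -2 + (3 - 56/3) = -2 - 47/3 = -53/3)
√(w(-22, 44) + j(L(-7), 67)) = √(44 - 53/3) = √(79/3) = √237/3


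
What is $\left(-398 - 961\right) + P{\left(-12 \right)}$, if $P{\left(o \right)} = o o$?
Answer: $-1215$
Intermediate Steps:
$P{\left(o \right)} = o^{2}$
$\left(-398 - 961\right) + P{\left(-12 \right)} = \left(-398 - 961\right) + \left(-12\right)^{2} = -1359 + 144 = -1215$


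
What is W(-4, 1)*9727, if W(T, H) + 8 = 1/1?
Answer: -68089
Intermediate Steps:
W(T, H) = -7 (W(T, H) = -8 + 1/1 = -8 + 1 = -7)
W(-4, 1)*9727 = -7*9727 = -68089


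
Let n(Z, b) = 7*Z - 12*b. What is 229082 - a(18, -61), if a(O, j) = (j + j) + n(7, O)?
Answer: 229371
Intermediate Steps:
n(Z, b) = -12*b + 7*Z
a(O, j) = 49 - 12*O + 2*j (a(O, j) = (j + j) + (-12*O + 7*7) = 2*j + (-12*O + 49) = 2*j + (49 - 12*O) = 49 - 12*O + 2*j)
229082 - a(18, -61) = 229082 - (49 - 12*18 + 2*(-61)) = 229082 - (49 - 216 - 122) = 229082 - 1*(-289) = 229082 + 289 = 229371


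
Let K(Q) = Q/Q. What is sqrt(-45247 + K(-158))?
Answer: I*sqrt(45246) ≈ 212.71*I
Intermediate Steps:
K(Q) = 1
sqrt(-45247 + K(-158)) = sqrt(-45247 + 1) = sqrt(-45246) = I*sqrt(45246)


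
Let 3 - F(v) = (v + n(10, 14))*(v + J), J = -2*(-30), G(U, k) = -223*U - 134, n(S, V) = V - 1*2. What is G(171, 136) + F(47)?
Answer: -44577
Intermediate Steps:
n(S, V) = -2 + V (n(S, V) = V - 2 = -2 + V)
G(U, k) = -134 - 223*U
J = 60
F(v) = 3 - (12 + v)*(60 + v) (F(v) = 3 - (v + (-2 + 14))*(v + 60) = 3 - (v + 12)*(60 + v) = 3 - (12 + v)*(60 + v))
G(171, 136) + F(47) = (-134 - 223*171) + (-717 - 1*47² - 72*47) = (-134 - 38133) + (-717 - 1*2209 - 3384) = -38267 + (-717 - 2209 - 3384) = -38267 - 6310 = -44577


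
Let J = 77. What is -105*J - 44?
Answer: -8129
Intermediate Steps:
-105*J - 44 = -105*77 - 44 = -8085 - 44 = -8129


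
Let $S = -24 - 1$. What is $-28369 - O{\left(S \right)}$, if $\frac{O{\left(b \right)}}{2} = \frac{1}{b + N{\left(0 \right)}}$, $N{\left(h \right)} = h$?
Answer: $- \frac{709223}{25} \approx -28369.0$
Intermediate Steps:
$S = -25$ ($S = -24 - 1 = -25$)
$O{\left(b \right)} = \frac{2}{b}$ ($O{\left(b \right)} = \frac{2}{b + 0} = \frac{2}{b}$)
$-28369 - O{\left(S \right)} = -28369 - \frac{2}{-25} = -28369 - 2 \left(- \frac{1}{25}\right) = -28369 - - \frac{2}{25} = -28369 + \frac{2}{25} = - \frac{709223}{25}$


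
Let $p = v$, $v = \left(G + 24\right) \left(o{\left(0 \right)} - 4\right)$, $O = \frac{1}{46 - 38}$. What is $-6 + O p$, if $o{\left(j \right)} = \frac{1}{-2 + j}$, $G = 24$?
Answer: $-33$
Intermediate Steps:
$O = \frac{1}{8} \approx 0.125$
$v = -216$ ($v = \left(24 + 24\right) \left(\frac{1}{-2 + 0} - 4\right) = 48 \left(\frac{1}{-2} - 4\right) = 48 \left(- \frac{1}{2} - 4\right) = 48 \left(- \frac{9}{2}\right) = -216$)
$p = -216$
$-6 + O p = -6 + \frac{1}{8} \left(-216\right) = -6 - 27 = -33$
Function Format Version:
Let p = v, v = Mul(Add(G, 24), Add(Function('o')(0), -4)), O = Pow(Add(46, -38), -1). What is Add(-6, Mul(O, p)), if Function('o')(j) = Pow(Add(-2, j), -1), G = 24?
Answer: -33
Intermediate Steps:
O = Rational(1, 8) (O = Pow(8, -1) = Rational(1, 8) ≈ 0.12500)
v = -216 (v = Mul(Add(24, 24), Add(Pow(Add(-2, 0), -1), -4)) = Mul(48, Add(Pow(-2, -1), -4)) = Mul(48, Add(Rational(-1, 2), -4)) = Mul(48, Rational(-9, 2)) = -216)
p = -216
Add(-6, Mul(O, p)) = Add(-6, Mul(Rational(1, 8), -216)) = Add(-6, -27) = -33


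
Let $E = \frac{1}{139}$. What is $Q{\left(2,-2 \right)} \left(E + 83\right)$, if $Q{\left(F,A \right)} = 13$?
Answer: $\frac{149994}{139} \approx 1079.1$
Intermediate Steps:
$E = \frac{1}{139} \approx 0.0071942$
$Q{\left(2,-2 \right)} \left(E + 83\right) = 13 \left(\frac{1}{139} + 83\right) = 13 \cdot \frac{11538}{139} = \frac{149994}{139}$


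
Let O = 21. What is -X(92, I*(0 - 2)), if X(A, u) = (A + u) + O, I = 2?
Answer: -109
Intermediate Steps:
X(A, u) = 21 + A + u (X(A, u) = (A + u) + 21 = 21 + A + u)
-X(92, I*(0 - 2)) = -(21 + 92 + 2*(0 - 2)) = -(21 + 92 + 2*(-2)) = -(21 + 92 - 4) = -1*109 = -109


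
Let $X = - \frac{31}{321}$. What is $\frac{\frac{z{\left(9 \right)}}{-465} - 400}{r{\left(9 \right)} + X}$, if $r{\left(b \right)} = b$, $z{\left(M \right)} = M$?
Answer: $- \frac{19902963}{442990} \approx -44.929$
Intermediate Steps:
$X = - \frac{31}{321}$ ($X = \left(-31\right) \frac{1}{321} = - \frac{31}{321} \approx -0.096573$)
$\frac{\frac{z{\left(9 \right)}}{-465} - 400}{r{\left(9 \right)} + X} = \frac{\frac{9}{-465} - 400}{9 - \frac{31}{321}} = \frac{9 \left(- \frac{1}{465}\right) - 400}{\frac{2858}{321}} = \left(- \frac{3}{155} - 400\right) \frac{321}{2858} = \left(- \frac{62003}{155}\right) \frac{321}{2858} = - \frac{19902963}{442990}$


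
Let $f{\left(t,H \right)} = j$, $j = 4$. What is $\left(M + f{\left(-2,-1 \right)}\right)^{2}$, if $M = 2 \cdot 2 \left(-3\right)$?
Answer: $64$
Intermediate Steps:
$f{\left(t,H \right)} = 4$
$M = -12$ ($M = 4 \left(-3\right) = -12$)
$\left(M + f{\left(-2,-1 \right)}\right)^{2} = \left(-12 + 4\right)^{2} = \left(-8\right)^{2} = 64$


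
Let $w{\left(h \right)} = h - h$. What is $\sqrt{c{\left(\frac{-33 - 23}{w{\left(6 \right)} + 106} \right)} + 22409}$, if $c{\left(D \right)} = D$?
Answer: $\frac{3 \sqrt{6993933}}{53} \approx 149.69$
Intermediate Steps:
$w{\left(h \right)} = 0$
$\sqrt{c{\left(\frac{-33 - 23}{w{\left(6 \right)} + 106} \right)} + 22409} = \sqrt{\frac{-33 - 23}{0 + 106} + 22409} = \sqrt{- \frac{56}{106} + 22409} = \sqrt{\left(-56\right) \frac{1}{106} + 22409} = \sqrt{- \frac{28}{53} + 22409} = \sqrt{\frac{1187649}{53}} = \frac{3 \sqrt{6993933}}{53}$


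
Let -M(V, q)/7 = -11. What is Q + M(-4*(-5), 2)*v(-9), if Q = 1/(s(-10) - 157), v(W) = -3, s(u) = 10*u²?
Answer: -194732/843 ≈ -231.00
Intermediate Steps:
M(V, q) = 77 (M(V, q) = -7*(-11) = 77)
Q = 1/843 (Q = 1/(10*(-10)² - 157) = 1/(10*100 - 157) = 1/(1000 - 157) = 1/843 ≈ 0.0011862)
Q + M(-4*(-5), 2)*v(-9) = 1/843 + 77*(-3) = 1/843 - 231 = -194732/843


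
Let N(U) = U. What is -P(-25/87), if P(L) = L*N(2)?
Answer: 50/87 ≈ 0.57471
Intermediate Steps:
P(L) = 2*L (P(L) = L*2 = 2*L)
-P(-25/87) = -2*(-25/87) = -2*(-25*1/87) = -2*(-25)/87 = -1*(-50/87) = 50/87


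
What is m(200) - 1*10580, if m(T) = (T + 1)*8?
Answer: -8972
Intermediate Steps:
m(T) = 8 + 8*T (m(T) = (1 + T)*8 = 8 + 8*T)
m(200) - 1*10580 = (8 + 8*200) - 1*10580 = (8 + 1600) - 10580 = 1608 - 10580 = -8972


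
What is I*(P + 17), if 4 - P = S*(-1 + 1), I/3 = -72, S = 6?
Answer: -4536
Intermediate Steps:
I = -216 (I = 3*(-72) = -216)
P = 4 (P = 4 - 6*(-1 + 1) = 4 - 6*0 = 4 - 1*0 = 4 + 0 = 4)
I*(P + 17) = -216*(4 + 17) = -216*21 = -4536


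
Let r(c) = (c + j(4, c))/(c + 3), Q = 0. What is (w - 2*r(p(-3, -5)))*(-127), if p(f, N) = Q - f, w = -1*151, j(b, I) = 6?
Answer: 19558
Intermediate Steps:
w = -151
p(f, N) = -f (p(f, N) = 0 - f = -f)
r(c) = (6 + c)/(3 + c) (r(c) = (c + 6)/(c + 3) = (6 + c)/(3 + c))
(w - 2*r(p(-3, -5)))*(-127) = (-151 - 2*(6 - 1*(-3))/(3 - 1*(-3)))*(-127) = (-151 - 2*(6 + 3)/(3 + 3))*(-127) = (-151 - 2*9/6)*(-127) = (-151 - 9/3)*(-127) = (-151 - 2*3/2)*(-127) = (-151 - 3)*(-127) = -154*(-127) = 19558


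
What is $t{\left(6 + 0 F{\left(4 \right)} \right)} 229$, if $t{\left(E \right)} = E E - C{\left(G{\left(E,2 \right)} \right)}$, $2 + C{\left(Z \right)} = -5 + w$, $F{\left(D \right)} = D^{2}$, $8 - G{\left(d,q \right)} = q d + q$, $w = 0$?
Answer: $9847$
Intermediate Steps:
$G{\left(d,q \right)} = 8 - q - d q$ ($G{\left(d,q \right)} = 8 - \left(q d + q\right) = 8 - \left(d q + q\right) = 8 - \left(q + d q\right) = 8 - q - d q$)
$C{\left(Z \right)} = -7$ ($C{\left(Z \right)} = -2 + \left(-5 + 0\right) = -2 - 5 = -7$)
$t{\left(E \right)} = 7 + E^{2}$ ($t{\left(E \right)} = E E - -7 = E^{2} + 7 = 7 + E^{2}$)
$t{\left(6 + 0 F{\left(4 \right)} \right)} 229 = \left(7 + \left(6 + 0 \cdot 4^{2}\right)^{2}\right) 229 = \left(7 + \left(6 + 0 \cdot 16\right)^{2}\right) 229 = \left(7 + \left(6 + 0\right)^{2}\right) 229 = \left(7 + 6^{2}\right) 229 = \left(7 + 36\right) 229 = 43 \cdot 229 = 9847$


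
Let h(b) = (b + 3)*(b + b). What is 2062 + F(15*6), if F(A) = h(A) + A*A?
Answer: 26902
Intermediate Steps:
h(b) = 2*b*(3 + b) (h(b) = (3 + b)*(2*b) = 2*b*(3 + b))
F(A) = A² + 2*A*(3 + A) (F(A) = 2*A*(3 + A) + A*A = 2*A*(3 + A) + A² = A² + 2*A*(3 + A))
2062 + F(15*6) = 2062 + 3*(15*6)*(2 + 15*6) = 2062 + 3*90*(2 + 90) = 2062 + 3*90*92 = 2062 + 24840 = 26902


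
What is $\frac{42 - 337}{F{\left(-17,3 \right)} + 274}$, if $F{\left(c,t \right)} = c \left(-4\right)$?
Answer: $- \frac{295}{342} \approx -0.86257$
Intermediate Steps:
$F{\left(c,t \right)} = - 4 c$
$\frac{42 - 337}{F{\left(-17,3 \right)} + 274} = \frac{42 - 337}{\left(-4\right) \left(-17\right) + 274} = - \frac{295}{68 + 274} = - \frac{295}{342}$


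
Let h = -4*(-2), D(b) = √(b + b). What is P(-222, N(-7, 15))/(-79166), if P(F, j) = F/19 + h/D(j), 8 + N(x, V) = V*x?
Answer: 111/752077 + 2*I*√226/4472879 ≈ 0.00014759 + 6.722e-6*I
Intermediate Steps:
N(x, V) = -8 + V*x
D(b) = √2*√b (D(b) = √(2*b) = √2*√b)
h = 8
P(F, j) = F/19 + 4*√2/√j (P(F, j) = F/19 + 8/((√2*√j)) = F*(1/19) + 8*(√2/(2*√j)) = F/19 + 4*√2/√j)
P(-222, N(-7, 15))/(-79166) = ((1/19)*(-222) + 4*√2/√(-8 + 15*(-7)))/(-79166) = (-222/19 + 4*√2/√(-8 - 105))*(-1/79166) = (-222/19 + 4*√2/√(-113))*(-1/79166) = (-222/19 + 4*√2*(-I*√113/113))*(-1/79166) = (-222/19 - 4*I*√226/113)*(-1/79166) = 111/752077 + 2*I*√226/4472879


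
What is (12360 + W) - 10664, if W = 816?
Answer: 2512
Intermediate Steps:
(12360 + W) - 10664 = (12360 + 816) - 10664 = 13176 - 10664 = 2512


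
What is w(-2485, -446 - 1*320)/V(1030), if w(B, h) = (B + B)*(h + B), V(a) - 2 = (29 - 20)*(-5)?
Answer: -16157470/43 ≈ -3.7576e+5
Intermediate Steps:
V(a) = -43 (V(a) = 2 + (29 - 20)*(-5) = 2 + 9*(-5) = 2 - 45 = -43)
w(B, h) = 2*B*(B + h) (w(B, h) = (2*B)*(B + h) = 2*B*(B + h))
w(-2485, -446 - 1*320)/V(1030) = (2*(-2485)*(-2485 + (-446 - 1*320)))/(-43) = (2*(-2485)*(-2485 + (-446 - 320)))*(-1/43) = (2*(-2485)*(-2485 - 766))*(-1/43) = (2*(-2485)*(-3251))*(-1/43) = 16157470*(-1/43) = -16157470/43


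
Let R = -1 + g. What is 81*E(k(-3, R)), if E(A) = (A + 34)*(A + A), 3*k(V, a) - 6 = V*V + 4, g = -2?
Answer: 41382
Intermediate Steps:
R = -3 (R = -1 - 2 = -3)
k(V, a) = 10/3 + V²/3 (k(V, a) = 2 + (V*V + 4)/3 = 2 + (V² + 4)/3 = 2 + (4 + V²)/3 = 2 + (4/3 + V²/3) = 10/3 + V²/3)
E(A) = 2*A*(34 + A) (E(A) = (34 + A)*(2*A) = 2*A*(34 + A))
81*E(k(-3, R)) = 81*(2*(10/3 + (⅓)*(-3)²)*(34 + (10/3 + (⅓)*(-3)²))) = 81*(2*(10/3 + (⅓)*9)*(34 + (10/3 + (⅓)*9))) = 81*(2*(10/3 + 3)*(34 + (10/3 + 3))) = 81*(2*(19/3)*(34 + 19/3)) = 81*(2*(19/3)*(121/3)) = 81*(4598/9) = 41382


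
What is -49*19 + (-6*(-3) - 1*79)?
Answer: -992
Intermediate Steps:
-49*19 + (-6*(-3) - 1*79) = -931 + (18 - 79) = -931 - 61 = -992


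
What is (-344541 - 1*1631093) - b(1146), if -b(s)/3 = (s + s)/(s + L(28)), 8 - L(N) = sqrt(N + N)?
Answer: -657716209384/332915 + 3438*sqrt(14)/332915 ≈ -1.9756e+6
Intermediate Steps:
L(N) = 8 - sqrt(2)*sqrt(N) (L(N) = 8 - sqrt(N + N) = 8 - sqrt(2*N) = 8 - sqrt(2)*sqrt(N))
b(s) = -6*s/(8 + s - 2*sqrt(14)) (b(s) = -3*(s + s)/(s + (8 - sqrt(2)*sqrt(28))) = -3*2*s/(s + (8 - sqrt(2)*2*sqrt(7))) = -3*2*s/(s + (8 - 2*sqrt(14))) = -3*2*s/(8 + s - 2*sqrt(14)) = -6*s/(8 + s - 2*sqrt(14)))
(-344541 - 1*1631093) - b(1146) = (-344541 - 1*1631093) - (-6)*1146/(8 + 1146 - 2*sqrt(14)) = (-344541 - 1631093) - (-6)*1146/(1154 - 2*sqrt(14)) = -1975634 - (-6876)/(1154 - 2*sqrt(14)) = -1975634 + 6876/(1154 - 2*sqrt(14))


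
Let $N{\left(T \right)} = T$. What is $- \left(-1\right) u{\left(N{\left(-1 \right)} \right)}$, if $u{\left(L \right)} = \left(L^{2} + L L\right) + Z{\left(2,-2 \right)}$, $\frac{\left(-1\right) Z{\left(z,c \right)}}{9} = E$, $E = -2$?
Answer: $20$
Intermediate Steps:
$Z{\left(z,c \right)} = 18$ ($Z{\left(z,c \right)} = \left(-9\right) \left(-2\right) = 18$)
$u{\left(L \right)} = 18 + 2 L^{2}$ ($u{\left(L \right)} = \left(L^{2} + L L\right) + 18 = \left(L^{2} + L^{2}\right) + 18 = 2 L^{2} + 18 = 18 + 2 L^{2}$)
$- \left(-1\right) u{\left(N{\left(-1 \right)} \right)} = - \left(-1\right) \left(18 + 2 \left(-1\right)^{2}\right) = - \left(-1\right) \left(18 + 2 \cdot 1\right) = - \left(-1\right) \left(18 + 2\right) = - \left(-1\right) 20 = \left(-1\right) \left(-20\right) = 20$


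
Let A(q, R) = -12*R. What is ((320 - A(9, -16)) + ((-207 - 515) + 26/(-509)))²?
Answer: 91428826384/259081 ≈ 3.5290e+5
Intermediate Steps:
((320 - A(9, -16)) + ((-207 - 515) + 26/(-509)))² = ((320 - (-12)*(-16)) + ((-207 - 515) + 26/(-509)))² = ((320 - 1*192) + (-722 + 26*(-1/509)))² = ((320 - 192) + (-722 - 26/509))² = (128 - 367524/509)² = (-302372/509)² = 91428826384/259081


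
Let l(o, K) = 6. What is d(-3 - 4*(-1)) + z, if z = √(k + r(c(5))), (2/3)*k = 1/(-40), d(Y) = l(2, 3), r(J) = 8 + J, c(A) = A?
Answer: 6 + √5185/20 ≈ 9.6003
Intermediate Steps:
d(Y) = 6
k = -3/80 (k = (3/2)/(-40) = (3/2)*(-1/40) = -3/80 ≈ -0.037500)
z = √5185/20 (z = √(-3/80 + (8 + 5)) = √(-3/80 + 13) = √(1037/80) = √5185/20 ≈ 3.6003)
d(-3 - 4*(-1)) + z = 6 + √5185/20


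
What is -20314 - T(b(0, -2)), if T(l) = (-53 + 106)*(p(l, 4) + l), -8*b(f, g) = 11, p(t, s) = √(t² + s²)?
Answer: -161929/8 - 53*√1145/8 ≈ -20465.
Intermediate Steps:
p(t, s) = √(s² + t²)
b(f, g) = -11/8 (b(f, g) = -⅛*11 = -11/8)
T(l) = 53*l + 53*√(16 + l²) (T(l) = (-53 + 106)*(√(4² + l²) + l) = 53*(√(16 + l²) + l) = 53*(l + √(16 + l²)) = 53*l + 53*√(16 + l²))
-20314 - T(b(0, -2)) = -20314 - (53*(-11/8) + 53*√(16 + (-11/8)²)) = -20314 - (-583/8 + 53*√(16 + 121/64)) = -20314 - (-583/8 + 53*√(1145/64)) = -20314 - (-583/8 + 53*(√1145/8)) = -20314 - (-583/8 + 53*√1145/8) = -20314 + (583/8 - 53*√1145/8) = -161929/8 - 53*√1145/8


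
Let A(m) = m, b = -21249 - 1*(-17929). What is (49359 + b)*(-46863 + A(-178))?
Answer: -2165720599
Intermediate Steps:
b = -3320 (b = -21249 + 17929 = -3320)
(49359 + b)*(-46863 + A(-178)) = (49359 - 3320)*(-46863 - 178) = 46039*(-47041) = -2165720599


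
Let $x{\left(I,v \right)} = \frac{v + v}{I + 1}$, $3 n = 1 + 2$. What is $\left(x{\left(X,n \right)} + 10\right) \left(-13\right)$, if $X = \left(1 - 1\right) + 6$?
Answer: $- \frac{936}{7} \approx -133.71$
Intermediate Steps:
$n = 1$ ($n = \frac{1 + 2}{3} = \frac{1}{3} \cdot 3 = 1$)
$X = 6$ ($X = 0 + 6 = 6$)
$x{\left(I,v \right)} = \frac{2 v}{1 + I}$
$\left(x{\left(X,n \right)} + 10\right) \left(-13\right) = \left(2 \cdot 1 \frac{1}{1 + 6} + 10\right) \left(-13\right) = \left(2 \cdot 1 \cdot \frac{1}{7} + 10\right) \left(-13\right) = \left(\frac{2}{7} + 10\right) \left(-13\right) = \frac{72}{7} \left(-13\right) = - \frac{936}{7}$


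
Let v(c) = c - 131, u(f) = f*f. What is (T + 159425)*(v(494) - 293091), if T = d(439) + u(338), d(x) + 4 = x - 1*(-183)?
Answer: -80291484936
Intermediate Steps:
u(f) = f²
v(c) = -131 + c
d(x) = 179 + x (d(x) = -4 + (x - 1*(-183)) = -4 + (x + 183) = -4 + (183 + x) = 179 + x)
T = 114862 (T = (179 + 439) + 338² = 618 + 114244 = 114862)
(T + 159425)*(v(494) - 293091) = (114862 + 159425)*((-131 + 494) - 293091) = 274287*(363 - 293091) = 274287*(-292728) = -80291484936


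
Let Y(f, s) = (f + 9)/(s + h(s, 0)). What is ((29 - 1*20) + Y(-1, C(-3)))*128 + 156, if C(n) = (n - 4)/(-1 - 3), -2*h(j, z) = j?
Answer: 17348/7 ≈ 2478.3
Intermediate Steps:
h(j, z) = -j/2
C(n) = 1 - n/4 (C(n) = (-4 + n)/(-4) = (-4 + n)*(-1/4) = 1 - n/4)
Y(f, s) = 2*(9 + f)/s (Y(f, s) = (f + 9)/(s - s/2) = (9 + f)/((s/2)) = (9 + f)*(2/s) = 2*(9 + f)/s)
((29 - 1*20) + Y(-1, C(-3)))*128 + 156 = ((29 - 1*20) + 2*(9 - 1)/(1 - 1/4*(-3)))*128 + 156 = ((29 - 20) + 2*8/(1 + 3/4))*128 + 156 = (9 + 2*8/(7/4))*128 + 156 = (9 + 2*(4/7)*8)*128 + 156 = (9 + 64/7)*128 + 156 = (127/7)*128 + 156 = 16256/7 + 156 = 17348/7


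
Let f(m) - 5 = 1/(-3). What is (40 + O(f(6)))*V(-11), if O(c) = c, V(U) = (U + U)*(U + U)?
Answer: 64856/3 ≈ 21619.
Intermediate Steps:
V(U) = 4*U**2 (V(U) = (2*U)*(2*U) = 4*U**2)
f(m) = 14/3 (f(m) = 5 + 1/(-3) = 5 - 1/3 = 14/3)
(40 + O(f(6)))*V(-11) = (40 + 14/3)*(4*(-11)**2) = 134*(4*121)/3 = (134/3)*484 = 64856/3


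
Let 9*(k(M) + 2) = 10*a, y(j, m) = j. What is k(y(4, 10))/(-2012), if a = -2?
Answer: 19/9054 ≈ 0.0020985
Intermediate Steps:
k(M) = -38/9 (k(M) = -2 + (10*(-2))/9 = -2 + (1/9)*(-20) = -2 - 20/9 = -38/9)
k(y(4, 10))/(-2012) = -38/9/(-2012) = -38/9*(-1/2012) = 19/9054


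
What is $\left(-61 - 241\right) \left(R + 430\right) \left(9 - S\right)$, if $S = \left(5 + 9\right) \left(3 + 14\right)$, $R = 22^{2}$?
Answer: $63210412$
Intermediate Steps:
$R = 484$
$S = 238$ ($S = 14 \cdot 17 = 238$)
$\left(-61 - 241\right) \left(R + 430\right) \left(9 - S\right) = \left(-61 - 241\right) \left(484 + 430\right) \left(9 - 238\right) = \left(-302\right) 914 \left(9 - 238\right) = \left(-276028\right) \left(-229\right) = 63210412$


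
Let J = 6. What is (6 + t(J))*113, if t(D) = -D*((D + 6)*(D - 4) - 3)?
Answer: -13560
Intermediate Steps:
t(D) = -D*(-3 + (-4 + D)*(6 + D)) (t(D) = -D*((6 + D)*(-4 + D) - 3) = -D*((-4 + D)*(6 + D) - 3) = -D*(-3 + (-4 + D)*(6 + D)))
(6 + t(J))*113 = (6 + 6*(27 - 1*6² - 2*6))*113 = (6 + 6*(27 - 1*36 - 12))*113 = (6 + 6*(27 - 36 - 12))*113 = (6 + 6*(-21))*113 = (6 - 126)*113 = -120*113 = -13560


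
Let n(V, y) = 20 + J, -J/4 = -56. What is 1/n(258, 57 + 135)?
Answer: 1/244 ≈ 0.0040984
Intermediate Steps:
J = 224 (J = -4*(-56) = 224)
n(V, y) = 244 (n(V, y) = 20 + 224 = 244)
1/n(258, 57 + 135) = 1/244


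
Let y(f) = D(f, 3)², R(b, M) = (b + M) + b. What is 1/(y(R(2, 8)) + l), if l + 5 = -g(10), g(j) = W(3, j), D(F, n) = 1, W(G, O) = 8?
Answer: -1/12 ≈ -0.083333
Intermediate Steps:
g(j) = 8
R(b, M) = M + 2*b (R(b, M) = (M + b) + b = M + 2*b)
y(f) = 1 (y(f) = 1² = 1)
l = -13 (l = -5 - 1*8 = -5 - 8 = -13)
1/(y(R(2, 8)) + l) = 1/(1 - 13) = 1/(-12) = -1/12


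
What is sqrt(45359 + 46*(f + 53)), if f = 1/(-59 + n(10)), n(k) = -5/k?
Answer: sqrt(676842369)/119 ≈ 218.62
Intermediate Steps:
f = -2/119 (f = 1/(-59 - 5/10) = 1/(-59 - 5*1/10) = 1/(-59 - 1/2) = 1/(-119/2) = -2/119 ≈ -0.016807)
sqrt(45359 + 46*(f + 53)) = sqrt(45359 + 46*(-2/119 + 53)) = sqrt(45359 + 46*(6305/119)) = sqrt(45359 + 290030/119) = sqrt(5687751/119) = sqrt(676842369)/119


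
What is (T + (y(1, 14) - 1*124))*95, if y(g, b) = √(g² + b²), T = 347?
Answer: 21185 + 95*√197 ≈ 22518.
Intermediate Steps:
y(g, b) = √(b² + g²)
(T + (y(1, 14) - 1*124))*95 = (347 + (√(14² + 1²) - 1*124))*95 = (347 + (√(196 + 1) - 124))*95 = (347 + (√197 - 124))*95 = (347 + (-124 + √197))*95 = (223 + √197)*95 = 21185 + 95*√197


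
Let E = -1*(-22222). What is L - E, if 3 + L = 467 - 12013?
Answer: -33771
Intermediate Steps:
E = 22222
L = -11549 (L = -3 + (467 - 12013) = -3 - 11546 = -11549)
L - E = -11549 - 1*22222 = -11549 - 22222 = -33771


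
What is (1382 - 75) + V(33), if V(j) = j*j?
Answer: 2396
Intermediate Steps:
V(j) = j²
(1382 - 75) + V(33) = (1382 - 75) + 33² = 1307 + 1089 = 2396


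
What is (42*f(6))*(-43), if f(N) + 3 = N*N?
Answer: -59598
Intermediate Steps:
f(N) = -3 + N**2 (f(N) = -3 + N*N = -3 + N**2)
(42*f(6))*(-43) = (42*(-3 + 6**2))*(-43) = (42*(-3 + 36))*(-43) = (42*33)*(-43) = 1386*(-43) = -59598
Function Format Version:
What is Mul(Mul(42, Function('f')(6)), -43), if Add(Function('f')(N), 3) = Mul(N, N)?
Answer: -59598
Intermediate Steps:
Function('f')(N) = Add(-3, Pow(N, 2)) (Function('f')(N) = Add(-3, Mul(N, N)) = Add(-3, Pow(N, 2)))
Mul(Mul(42, Function('f')(6)), -43) = Mul(Mul(42, Add(-3, Pow(6, 2))), -43) = Mul(Mul(42, Add(-3, 36)), -43) = Mul(Mul(42, 33), -43) = Mul(1386, -43) = -59598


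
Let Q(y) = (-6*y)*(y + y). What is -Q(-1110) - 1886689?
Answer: 12898511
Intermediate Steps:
Q(y) = -12*y² (Q(y) = (-6*y)*(2*y) = -12*y²)
-Q(-1110) - 1886689 = -(-12)*(-1110)² - 1886689 = -(-12)*1232100 - 1886689 = -1*(-14785200) - 1886689 = 14785200 - 1886689 = 12898511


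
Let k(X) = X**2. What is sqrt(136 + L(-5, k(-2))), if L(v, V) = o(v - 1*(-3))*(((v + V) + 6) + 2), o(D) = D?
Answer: sqrt(122) ≈ 11.045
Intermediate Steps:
L(v, V) = (3 + v)*(8 + V + v) (L(v, V) = (v - 1*(-3))*(((v + V) + 6) + 2) = (v + 3)*(((V + v) + 6) + 2) = (3 + v)*((6 + V + v) + 2) = (3 + v)*(8 + V + v))
sqrt(136 + L(-5, k(-2))) = sqrt(136 + (3 - 5)*(8 + (-2)**2 - 5)) = sqrt(136 - 2*(8 + 4 - 5)) = sqrt(136 - 2*7) = sqrt(136 - 14) = sqrt(122)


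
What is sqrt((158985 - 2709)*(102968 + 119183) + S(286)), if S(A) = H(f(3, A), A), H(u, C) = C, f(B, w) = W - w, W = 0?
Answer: sqrt(34716869962) ≈ 1.8632e+5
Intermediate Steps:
f(B, w) = -w (f(B, w) = 0 - w = -w)
S(A) = A
sqrt((158985 - 2709)*(102968 + 119183) + S(286)) = sqrt((158985 - 2709)*(102968 + 119183) + 286) = sqrt(156276*222151 + 286) = sqrt(34716869676 + 286) = sqrt(34716869962)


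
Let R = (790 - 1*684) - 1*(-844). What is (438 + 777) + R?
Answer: 2165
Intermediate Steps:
R = 950 (R = (790 - 684) + 844 = 106 + 844 = 950)
(438 + 777) + R = (438 + 777) + 950 = 1215 + 950 = 2165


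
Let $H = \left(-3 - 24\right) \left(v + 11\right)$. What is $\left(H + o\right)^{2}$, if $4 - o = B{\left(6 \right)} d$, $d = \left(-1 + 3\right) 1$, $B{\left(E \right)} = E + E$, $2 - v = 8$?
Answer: $24025$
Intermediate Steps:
$v = -6$ ($v = 2 - 8 = -6$)
$B{\left(E \right)} = 2 E$
$d = 2$ ($d = 2 \cdot 1 = 2$)
$o = -20$ ($o = 4 - 2 \cdot 6 \cdot 2 = 4 - 12 \cdot 2 = 4 - 24 = -20$)
$H = -135$ ($H = \left(-3 - 24\right) \left(-6 + 11\right) = \left(-27\right) 5 = -135$)
$\left(H + o\right)^{2} = \left(-135 - 20\right)^{2} = \left(-155\right)^{2} = 24025$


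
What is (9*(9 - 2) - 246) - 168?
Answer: -351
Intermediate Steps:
(9*(9 - 2) - 246) - 168 = (9*7 - 246) - 168 = (63 - 246) - 168 = -183 - 168 = -351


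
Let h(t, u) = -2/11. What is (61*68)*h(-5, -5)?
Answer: -8296/11 ≈ -754.18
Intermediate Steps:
h(t, u) = -2/11 (h(t, u) = -2*1/11 = -2/11)
(61*68)*h(-5, -5) = (61*68)*(-2/11) = 4148*(-2/11) = -8296/11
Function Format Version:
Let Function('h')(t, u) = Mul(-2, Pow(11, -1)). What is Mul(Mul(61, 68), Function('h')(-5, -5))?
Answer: Rational(-8296, 11) ≈ -754.18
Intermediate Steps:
Function('h')(t, u) = Rational(-2, 11) (Function('h')(t, u) = Mul(-2, Rational(1, 11)) = Rational(-2, 11))
Mul(Mul(61, 68), Function('h')(-5, -5)) = Mul(Mul(61, 68), Rational(-2, 11)) = Mul(4148, Rational(-2, 11)) = Rational(-8296, 11)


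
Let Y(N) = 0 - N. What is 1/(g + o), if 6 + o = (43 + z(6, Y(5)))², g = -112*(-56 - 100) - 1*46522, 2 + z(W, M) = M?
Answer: -1/27760 ≈ -3.6023e-5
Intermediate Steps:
Y(N) = -N
z(W, M) = -2 + M
g = -29050 (g = -112*(-156) - 46522 = 17472 - 46522 = -29050)
o = 1290 (o = -6 + (43 + (-2 - 1*5))² = -6 + (43 + (-2 - 5))² = -6 + (43 - 7)² = -6 + 36² = -6 + 1296 = 1290)
1/(g + o) = 1/(-29050 + 1290) = 1/(-27760) = -1/27760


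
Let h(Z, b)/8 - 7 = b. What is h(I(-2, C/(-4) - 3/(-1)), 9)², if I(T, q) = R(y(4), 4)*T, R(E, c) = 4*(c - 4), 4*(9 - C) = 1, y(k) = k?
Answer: 16384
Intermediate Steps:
C = 35/4 (C = 9 - ¼*1 = 9 - ¼ = 35/4 ≈ 8.7500)
R(E, c) = -16 + 4*c (R(E, c) = 4*(-4 + c) = -16 + 4*c)
I(T, q) = 0 (I(T, q) = (-16 + 4*4)*T = (-16 + 16)*T = 0*T = 0)
h(Z, b) = 56 + 8*b
h(I(-2, C/(-4) - 3/(-1)), 9)² = (56 + 8*9)² = (56 + 72)² = 128² = 16384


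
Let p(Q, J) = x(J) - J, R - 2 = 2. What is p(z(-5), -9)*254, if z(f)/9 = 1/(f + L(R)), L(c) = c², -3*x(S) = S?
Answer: 3048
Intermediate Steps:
R = 4 (R = 2 + 2 = 4)
x(S) = -S/3
z(f) = 9/(16 + f) (z(f) = 9/(f + 4²) = 9/(f + 16) = 9/(16 + f))
p(Q, J) = -4*J/3 (p(Q, J) = -J/3 - J = -4*J/3)
p(z(-5), -9)*254 = -4/3*(-9)*254 = 12*254 = 3048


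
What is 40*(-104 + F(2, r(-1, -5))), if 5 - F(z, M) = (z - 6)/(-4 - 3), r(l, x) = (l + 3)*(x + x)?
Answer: -27880/7 ≈ -3982.9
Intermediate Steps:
r(l, x) = 2*x*(3 + l) (r(l, x) = (3 + l)*(2*x) = 2*x*(3 + l))
F(z, M) = 29/7 + z/7 (F(z, M) = 5 - (z - 6)/(-4 - 3) = 5 - (-6 + z)/(-7) = 5 - (-6 + z)*(-1)/7 = 5 - (6/7 - z/7) = 5 + (-6/7 + z/7) = 29/7 + z/7)
40*(-104 + F(2, r(-1, -5))) = 40*(-104 + (29/7 + (⅐)*2)) = 40*(-104 + (29/7 + 2/7)) = 40*(-104 + 31/7) = 40*(-697/7) = -27880/7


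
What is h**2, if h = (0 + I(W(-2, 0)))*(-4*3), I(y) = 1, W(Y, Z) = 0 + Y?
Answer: 144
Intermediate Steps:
W(Y, Z) = Y
h = -12 (h = (0 + 1)*(-4*3) = 1*(-12) = -12)
h**2 = (-12)**2 = 144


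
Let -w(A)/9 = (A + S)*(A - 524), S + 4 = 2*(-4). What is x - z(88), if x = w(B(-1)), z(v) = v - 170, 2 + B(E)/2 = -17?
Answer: -252818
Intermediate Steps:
S = -12 (S = -4 + 2*(-4) = -4 - 8 = -12)
B(E) = -38 (B(E) = -4 + 2*(-17) = -4 - 34 = -38)
z(v) = -170 + v
w(A) = -9*(-524 + A)*(-12 + A) (w(A) = -9*(A - 12)*(A - 524) = -9*(-12 + A)*(-524 + A) = -9*(-524 + A)*(-12 + A))
x = -252900 (x = -56592 - 9*(-38)**2 + 4824*(-38) = -56592 - 9*1444 - 183312 = -56592 - 12996 - 183312 = -252900)
x - z(88) = -252900 - (-170 + 88) = -252900 - 1*(-82) = -252900 + 82 = -252818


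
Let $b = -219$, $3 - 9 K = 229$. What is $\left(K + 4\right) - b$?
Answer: $\frac{1781}{9} \approx 197.89$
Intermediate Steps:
$K = - \frac{226}{9}$ ($K = \frac{1}{3} - \frac{229}{9} = - \frac{226}{9} \approx -25.111$)
$\left(K + 4\right) - b = \left(- \frac{226}{9} + 4\right) - -219 = - \frac{190}{9} + 219 = \frac{1781}{9}$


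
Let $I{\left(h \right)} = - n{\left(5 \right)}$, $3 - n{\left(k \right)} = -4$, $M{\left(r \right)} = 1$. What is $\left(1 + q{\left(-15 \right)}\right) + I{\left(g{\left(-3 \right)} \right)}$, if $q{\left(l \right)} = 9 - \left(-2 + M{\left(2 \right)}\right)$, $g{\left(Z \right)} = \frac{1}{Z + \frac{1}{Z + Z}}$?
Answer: $4$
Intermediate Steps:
$g{\left(Z \right)} = \frac{1}{Z + \frac{1}{2 Z}}$
$n{\left(k \right)} = 7$ ($n{\left(k \right)} = 3 - -4 = 3 + 4 = 7$)
$I{\left(h \right)} = -7$ ($I{\left(h \right)} = \left(-1\right) 7 = -7$)
$q{\left(l \right)} = 10$ ($q{\left(l \right)} = 9 + \left(2 - 1\right) = 9 + 1 = 10$)
$\left(1 + q{\left(-15 \right)}\right) + I{\left(g{\left(-3 \right)} \right)} = \left(1 + 10\right) - 7 = 11 - 7 = 4$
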